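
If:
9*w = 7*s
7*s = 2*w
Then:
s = 0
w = 0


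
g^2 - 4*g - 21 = (g - 7)*(g + 3)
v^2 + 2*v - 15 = (v - 3)*(v + 5)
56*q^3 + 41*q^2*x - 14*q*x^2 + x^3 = (-8*q + x)*(-7*q + x)*(q + x)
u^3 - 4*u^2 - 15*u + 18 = (u - 6)*(u - 1)*(u + 3)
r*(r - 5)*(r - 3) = r^3 - 8*r^2 + 15*r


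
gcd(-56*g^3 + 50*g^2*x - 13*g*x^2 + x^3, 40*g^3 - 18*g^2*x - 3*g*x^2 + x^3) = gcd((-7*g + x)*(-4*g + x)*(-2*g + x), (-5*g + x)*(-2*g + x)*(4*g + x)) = -2*g + x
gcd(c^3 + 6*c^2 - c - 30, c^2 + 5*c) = c + 5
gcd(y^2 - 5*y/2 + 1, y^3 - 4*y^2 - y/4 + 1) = y - 1/2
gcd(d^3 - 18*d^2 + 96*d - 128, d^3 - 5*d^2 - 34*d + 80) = d^2 - 10*d + 16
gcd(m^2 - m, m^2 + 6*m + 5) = 1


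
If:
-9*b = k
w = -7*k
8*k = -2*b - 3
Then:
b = 3/70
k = -27/70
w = 27/10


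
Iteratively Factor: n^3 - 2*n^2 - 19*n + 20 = (n - 1)*(n^2 - n - 20) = (n - 5)*(n - 1)*(n + 4)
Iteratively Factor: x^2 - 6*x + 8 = (x - 4)*(x - 2)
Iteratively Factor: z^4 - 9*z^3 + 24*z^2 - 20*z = (z - 2)*(z^3 - 7*z^2 + 10*z) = (z - 2)^2*(z^2 - 5*z) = z*(z - 2)^2*(z - 5)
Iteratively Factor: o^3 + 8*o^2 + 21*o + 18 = (o + 3)*(o^2 + 5*o + 6) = (o + 3)^2*(o + 2)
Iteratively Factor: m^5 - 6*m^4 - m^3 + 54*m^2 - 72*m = (m - 4)*(m^4 - 2*m^3 - 9*m^2 + 18*m) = (m - 4)*(m + 3)*(m^3 - 5*m^2 + 6*m) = m*(m - 4)*(m + 3)*(m^2 - 5*m + 6) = m*(m - 4)*(m - 2)*(m + 3)*(m - 3)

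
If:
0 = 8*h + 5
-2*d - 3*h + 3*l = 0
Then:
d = 3*l/2 + 15/16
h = -5/8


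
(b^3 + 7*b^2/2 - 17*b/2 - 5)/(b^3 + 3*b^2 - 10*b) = (b + 1/2)/b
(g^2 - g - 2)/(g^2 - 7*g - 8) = (g - 2)/(g - 8)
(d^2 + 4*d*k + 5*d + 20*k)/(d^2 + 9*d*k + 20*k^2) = (d + 5)/(d + 5*k)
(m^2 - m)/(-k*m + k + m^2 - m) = -m/(k - m)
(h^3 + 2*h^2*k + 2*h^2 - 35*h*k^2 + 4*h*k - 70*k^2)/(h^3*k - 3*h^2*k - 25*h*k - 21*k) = (-h^3 - 2*h^2*k - 2*h^2 + 35*h*k^2 - 4*h*k + 70*k^2)/(k*(-h^3 + 3*h^2 + 25*h + 21))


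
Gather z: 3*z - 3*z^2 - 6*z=-3*z^2 - 3*z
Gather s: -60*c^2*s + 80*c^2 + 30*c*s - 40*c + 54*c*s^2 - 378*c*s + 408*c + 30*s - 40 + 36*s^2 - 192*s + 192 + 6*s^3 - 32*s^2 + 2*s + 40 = 80*c^2 + 368*c + 6*s^3 + s^2*(54*c + 4) + s*(-60*c^2 - 348*c - 160) + 192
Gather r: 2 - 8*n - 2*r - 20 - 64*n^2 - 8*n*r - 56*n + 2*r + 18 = -64*n^2 - 8*n*r - 64*n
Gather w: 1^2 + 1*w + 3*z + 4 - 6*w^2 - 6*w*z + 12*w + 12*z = -6*w^2 + w*(13 - 6*z) + 15*z + 5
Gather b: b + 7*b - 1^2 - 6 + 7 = 8*b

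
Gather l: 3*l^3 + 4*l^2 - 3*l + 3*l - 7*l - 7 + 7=3*l^3 + 4*l^2 - 7*l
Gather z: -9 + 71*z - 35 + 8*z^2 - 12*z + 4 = 8*z^2 + 59*z - 40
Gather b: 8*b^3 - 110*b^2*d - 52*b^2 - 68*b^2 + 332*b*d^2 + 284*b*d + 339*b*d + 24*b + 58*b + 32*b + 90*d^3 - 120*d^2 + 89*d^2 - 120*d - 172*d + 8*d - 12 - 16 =8*b^3 + b^2*(-110*d - 120) + b*(332*d^2 + 623*d + 114) + 90*d^3 - 31*d^2 - 284*d - 28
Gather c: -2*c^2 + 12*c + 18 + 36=-2*c^2 + 12*c + 54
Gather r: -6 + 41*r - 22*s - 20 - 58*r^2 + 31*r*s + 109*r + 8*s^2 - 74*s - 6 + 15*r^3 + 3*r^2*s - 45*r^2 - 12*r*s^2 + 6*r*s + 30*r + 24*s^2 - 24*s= 15*r^3 + r^2*(3*s - 103) + r*(-12*s^2 + 37*s + 180) + 32*s^2 - 120*s - 32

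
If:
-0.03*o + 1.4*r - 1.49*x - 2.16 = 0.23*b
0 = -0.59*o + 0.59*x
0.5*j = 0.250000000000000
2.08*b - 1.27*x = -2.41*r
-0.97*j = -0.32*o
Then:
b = -2.33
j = 0.50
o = 1.52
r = 2.81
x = 1.52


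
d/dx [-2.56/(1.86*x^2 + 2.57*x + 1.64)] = (9.5232*x + 6.5792)/(1.86*x^2 + 2.57*x + 1.64)^2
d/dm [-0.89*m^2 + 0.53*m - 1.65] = 0.53 - 1.78*m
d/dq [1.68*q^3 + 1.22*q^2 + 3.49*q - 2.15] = 5.04*q^2 + 2.44*q + 3.49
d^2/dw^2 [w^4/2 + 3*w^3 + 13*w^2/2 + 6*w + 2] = 6*w^2 + 18*w + 13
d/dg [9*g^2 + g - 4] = 18*g + 1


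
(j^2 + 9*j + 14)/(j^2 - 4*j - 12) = (j + 7)/(j - 6)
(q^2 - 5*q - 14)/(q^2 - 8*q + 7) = (q + 2)/(q - 1)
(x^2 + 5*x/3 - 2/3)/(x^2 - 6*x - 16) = (x - 1/3)/(x - 8)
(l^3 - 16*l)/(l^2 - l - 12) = l*(l + 4)/(l + 3)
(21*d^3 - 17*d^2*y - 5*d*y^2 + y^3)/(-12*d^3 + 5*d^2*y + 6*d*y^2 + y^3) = (-7*d + y)/(4*d + y)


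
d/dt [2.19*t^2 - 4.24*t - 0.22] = 4.38*t - 4.24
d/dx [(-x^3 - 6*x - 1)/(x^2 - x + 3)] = ((2*x - 1)*(x^3 + 6*x + 1) - 3*(x^2 + 2)*(x^2 - x + 3))/(x^2 - x + 3)^2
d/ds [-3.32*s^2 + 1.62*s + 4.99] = 1.62 - 6.64*s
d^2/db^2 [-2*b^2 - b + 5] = -4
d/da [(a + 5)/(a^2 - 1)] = (a^2 - 2*a*(a + 5) - 1)/(a^2 - 1)^2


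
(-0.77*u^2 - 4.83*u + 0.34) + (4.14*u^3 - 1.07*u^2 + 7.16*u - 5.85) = 4.14*u^3 - 1.84*u^2 + 2.33*u - 5.51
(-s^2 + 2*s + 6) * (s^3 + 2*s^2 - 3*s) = -s^5 + 13*s^3 + 6*s^2 - 18*s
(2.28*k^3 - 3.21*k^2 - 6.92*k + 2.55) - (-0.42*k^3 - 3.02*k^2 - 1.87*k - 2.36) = 2.7*k^3 - 0.19*k^2 - 5.05*k + 4.91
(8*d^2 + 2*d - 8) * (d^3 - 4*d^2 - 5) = 8*d^5 - 30*d^4 - 16*d^3 - 8*d^2 - 10*d + 40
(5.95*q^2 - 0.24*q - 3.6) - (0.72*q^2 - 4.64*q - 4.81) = 5.23*q^2 + 4.4*q + 1.21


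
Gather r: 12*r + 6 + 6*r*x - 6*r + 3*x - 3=r*(6*x + 6) + 3*x + 3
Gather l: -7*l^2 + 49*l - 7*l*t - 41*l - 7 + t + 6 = -7*l^2 + l*(8 - 7*t) + t - 1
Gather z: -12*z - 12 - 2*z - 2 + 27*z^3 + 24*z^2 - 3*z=27*z^3 + 24*z^2 - 17*z - 14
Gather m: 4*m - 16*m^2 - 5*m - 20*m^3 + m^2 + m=-20*m^3 - 15*m^2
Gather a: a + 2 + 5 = a + 7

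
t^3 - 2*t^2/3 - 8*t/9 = t*(t - 4/3)*(t + 2/3)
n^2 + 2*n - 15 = (n - 3)*(n + 5)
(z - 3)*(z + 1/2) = z^2 - 5*z/2 - 3/2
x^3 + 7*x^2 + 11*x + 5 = (x + 1)^2*(x + 5)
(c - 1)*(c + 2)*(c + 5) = c^3 + 6*c^2 + 3*c - 10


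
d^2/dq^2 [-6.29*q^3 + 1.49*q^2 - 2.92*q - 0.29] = 2.98 - 37.74*q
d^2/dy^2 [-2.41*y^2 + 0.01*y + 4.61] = -4.82000000000000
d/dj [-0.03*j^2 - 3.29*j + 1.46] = -0.06*j - 3.29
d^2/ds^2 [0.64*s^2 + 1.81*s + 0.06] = 1.28000000000000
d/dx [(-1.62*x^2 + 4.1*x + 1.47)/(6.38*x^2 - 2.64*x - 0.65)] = (-21.8812*x^2 - 16.6512*x + 1.2158)/(40.7044*x^4 - 33.6864*x^3 - 1.3244*x^2 + 3.432*x + 0.4225)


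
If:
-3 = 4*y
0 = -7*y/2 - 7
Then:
No Solution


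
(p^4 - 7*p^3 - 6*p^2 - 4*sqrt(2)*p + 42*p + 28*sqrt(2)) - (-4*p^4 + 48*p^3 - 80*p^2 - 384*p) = 5*p^4 - 55*p^3 + 74*p^2 - 4*sqrt(2)*p + 426*p + 28*sqrt(2)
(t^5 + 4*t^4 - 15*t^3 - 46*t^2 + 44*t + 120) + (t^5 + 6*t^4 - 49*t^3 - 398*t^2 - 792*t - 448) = 2*t^5 + 10*t^4 - 64*t^3 - 444*t^2 - 748*t - 328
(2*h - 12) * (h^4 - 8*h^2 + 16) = 2*h^5 - 12*h^4 - 16*h^3 + 96*h^2 + 32*h - 192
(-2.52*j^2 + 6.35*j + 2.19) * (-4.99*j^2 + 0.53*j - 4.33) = 12.5748*j^4 - 33.0221*j^3 + 3.349*j^2 - 26.3348*j - 9.4827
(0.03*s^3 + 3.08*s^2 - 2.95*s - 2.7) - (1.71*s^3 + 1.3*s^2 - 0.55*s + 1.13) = -1.68*s^3 + 1.78*s^2 - 2.4*s - 3.83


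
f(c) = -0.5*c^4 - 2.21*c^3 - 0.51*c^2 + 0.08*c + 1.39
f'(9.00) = -2004.13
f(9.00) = -4930.79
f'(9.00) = -2004.13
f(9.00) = -4930.79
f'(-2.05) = -8.46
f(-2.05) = 9.29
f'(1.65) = -28.64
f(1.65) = -13.50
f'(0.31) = -0.93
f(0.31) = 1.30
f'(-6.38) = 256.11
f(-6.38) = -274.38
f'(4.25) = -277.54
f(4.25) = -340.26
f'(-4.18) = 34.57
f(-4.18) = 0.91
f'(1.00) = -9.57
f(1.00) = -1.75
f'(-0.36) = -0.32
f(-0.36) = 1.39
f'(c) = -2.0*c^3 - 6.63*c^2 - 1.02*c + 0.08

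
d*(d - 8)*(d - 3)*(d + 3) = d^4 - 8*d^3 - 9*d^2 + 72*d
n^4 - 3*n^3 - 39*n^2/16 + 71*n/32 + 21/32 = (n - 7/2)*(n - 3/4)*(n + 1/4)*(n + 1)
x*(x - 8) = x^2 - 8*x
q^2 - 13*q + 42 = (q - 7)*(q - 6)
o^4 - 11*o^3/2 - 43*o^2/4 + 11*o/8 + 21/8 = (o - 7)*(o - 1/2)*(o + 1/2)*(o + 3/2)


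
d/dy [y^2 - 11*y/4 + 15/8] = 2*y - 11/4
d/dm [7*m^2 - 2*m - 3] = 14*m - 2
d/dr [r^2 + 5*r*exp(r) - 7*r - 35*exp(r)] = 5*r*exp(r) + 2*r - 30*exp(r) - 7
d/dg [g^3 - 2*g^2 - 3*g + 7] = 3*g^2 - 4*g - 3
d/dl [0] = 0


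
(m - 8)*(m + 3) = m^2 - 5*m - 24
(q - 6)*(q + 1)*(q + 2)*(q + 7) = q^4 + 4*q^3 - 37*q^2 - 124*q - 84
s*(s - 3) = s^2 - 3*s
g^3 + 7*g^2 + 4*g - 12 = (g - 1)*(g + 2)*(g + 6)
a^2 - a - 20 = (a - 5)*(a + 4)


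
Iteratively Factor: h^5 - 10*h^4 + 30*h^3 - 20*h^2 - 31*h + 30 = (h - 5)*(h^4 - 5*h^3 + 5*h^2 + 5*h - 6) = (h - 5)*(h - 3)*(h^3 - 2*h^2 - h + 2) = (h - 5)*(h - 3)*(h - 2)*(h^2 - 1) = (h - 5)*(h - 3)*(h - 2)*(h + 1)*(h - 1)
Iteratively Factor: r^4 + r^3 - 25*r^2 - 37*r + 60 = (r - 5)*(r^3 + 6*r^2 + 5*r - 12) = (r - 5)*(r + 3)*(r^2 + 3*r - 4) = (r - 5)*(r + 3)*(r + 4)*(r - 1)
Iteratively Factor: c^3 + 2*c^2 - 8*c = (c - 2)*(c^2 + 4*c) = (c - 2)*(c + 4)*(c)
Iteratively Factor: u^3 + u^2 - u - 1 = (u + 1)*(u^2 - 1) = (u + 1)^2*(u - 1)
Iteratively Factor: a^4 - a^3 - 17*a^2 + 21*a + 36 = (a + 4)*(a^3 - 5*a^2 + 3*a + 9) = (a - 3)*(a + 4)*(a^2 - 2*a - 3) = (a - 3)*(a + 1)*(a + 4)*(a - 3)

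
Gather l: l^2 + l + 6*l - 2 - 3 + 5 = l^2 + 7*l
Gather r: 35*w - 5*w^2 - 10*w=-5*w^2 + 25*w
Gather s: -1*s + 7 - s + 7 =14 - 2*s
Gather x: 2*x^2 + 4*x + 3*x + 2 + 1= 2*x^2 + 7*x + 3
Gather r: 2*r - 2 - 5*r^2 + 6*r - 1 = -5*r^2 + 8*r - 3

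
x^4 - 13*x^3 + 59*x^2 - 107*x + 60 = (x - 5)*(x - 4)*(x - 3)*(x - 1)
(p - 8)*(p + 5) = p^2 - 3*p - 40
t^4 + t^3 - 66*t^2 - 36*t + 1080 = (t - 6)*(t - 5)*(t + 6)^2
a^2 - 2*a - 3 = (a - 3)*(a + 1)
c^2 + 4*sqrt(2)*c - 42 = (c - 3*sqrt(2))*(c + 7*sqrt(2))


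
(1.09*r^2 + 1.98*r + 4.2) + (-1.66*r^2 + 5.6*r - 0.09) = -0.57*r^2 + 7.58*r + 4.11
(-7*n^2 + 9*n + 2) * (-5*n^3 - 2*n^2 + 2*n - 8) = 35*n^5 - 31*n^4 - 42*n^3 + 70*n^2 - 68*n - 16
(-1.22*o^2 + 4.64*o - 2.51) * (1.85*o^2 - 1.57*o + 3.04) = -2.257*o^4 + 10.4994*o^3 - 15.6371*o^2 + 18.0463*o - 7.6304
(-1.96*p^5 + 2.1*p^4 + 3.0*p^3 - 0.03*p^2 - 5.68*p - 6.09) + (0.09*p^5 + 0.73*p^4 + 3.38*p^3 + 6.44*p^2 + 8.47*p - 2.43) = -1.87*p^5 + 2.83*p^4 + 6.38*p^3 + 6.41*p^2 + 2.79*p - 8.52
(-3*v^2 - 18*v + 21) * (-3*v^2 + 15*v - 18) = 9*v^4 + 9*v^3 - 279*v^2 + 639*v - 378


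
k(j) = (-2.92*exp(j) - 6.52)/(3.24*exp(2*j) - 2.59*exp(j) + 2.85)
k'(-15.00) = 0.00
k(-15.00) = -2.29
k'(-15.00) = 0.00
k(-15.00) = -2.29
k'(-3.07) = -0.14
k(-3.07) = -2.43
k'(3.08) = 0.05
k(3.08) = -0.05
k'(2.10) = 0.20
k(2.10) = -0.15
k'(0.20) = 2.42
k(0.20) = -2.23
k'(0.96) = 1.18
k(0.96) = -0.78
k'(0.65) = 1.81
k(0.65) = -1.24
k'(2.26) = 0.16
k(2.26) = -0.13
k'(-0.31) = 1.10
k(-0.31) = -3.22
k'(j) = (-2.92*exp(j) - 6.52)*(-6.48*exp(2*j) + 2.59*exp(j))/(3.24*exp(2*j) - 2.59*exp(j) + 2.85)^2 - 2.92*exp(j)/(3.24*exp(2*j) - 2.59*exp(j) + 2.85)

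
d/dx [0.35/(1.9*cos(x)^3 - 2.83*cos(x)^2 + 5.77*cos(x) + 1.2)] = (1.995*cos(x)^2 - 1.981*cos(x) + 2.0195)*sin(x)/(1.9*cos(x)^3 - 2.83*cos(x)^2 + 5.77*cos(x) + 1.2)^2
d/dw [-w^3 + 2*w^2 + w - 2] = -3*w^2 + 4*w + 1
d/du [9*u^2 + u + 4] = 18*u + 1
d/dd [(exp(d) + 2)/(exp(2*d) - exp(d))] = (-exp(2*d) - 4*exp(d) + 2)*exp(-d)/(exp(2*d) - 2*exp(d) + 1)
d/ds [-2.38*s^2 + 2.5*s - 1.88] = 2.5 - 4.76*s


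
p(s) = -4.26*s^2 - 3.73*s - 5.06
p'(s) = -8.52*s - 3.73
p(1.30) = -17.11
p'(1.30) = -14.81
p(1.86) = -26.74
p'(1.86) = -19.58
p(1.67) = -23.17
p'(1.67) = -17.96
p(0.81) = -10.88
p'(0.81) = -10.63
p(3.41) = -67.32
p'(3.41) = -32.78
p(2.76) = -47.81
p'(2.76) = -27.25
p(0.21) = -6.03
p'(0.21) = -5.52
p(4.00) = -88.14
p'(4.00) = -37.81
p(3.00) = -54.59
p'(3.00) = -29.29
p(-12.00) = -573.74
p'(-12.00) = 98.51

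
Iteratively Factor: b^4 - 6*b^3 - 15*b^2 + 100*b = (b - 5)*(b^3 - b^2 - 20*b) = (b - 5)^2*(b^2 + 4*b) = b*(b - 5)^2*(b + 4)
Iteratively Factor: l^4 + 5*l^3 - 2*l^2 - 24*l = (l + 3)*(l^3 + 2*l^2 - 8*l) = (l - 2)*(l + 3)*(l^2 + 4*l) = l*(l - 2)*(l + 3)*(l + 4)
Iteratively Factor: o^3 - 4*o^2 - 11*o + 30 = (o - 2)*(o^2 - 2*o - 15) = (o - 2)*(o + 3)*(o - 5)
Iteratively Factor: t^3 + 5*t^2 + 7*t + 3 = (t + 1)*(t^2 + 4*t + 3) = (t + 1)*(t + 3)*(t + 1)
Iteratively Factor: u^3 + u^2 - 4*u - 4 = (u - 2)*(u^2 + 3*u + 2) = (u - 2)*(u + 2)*(u + 1)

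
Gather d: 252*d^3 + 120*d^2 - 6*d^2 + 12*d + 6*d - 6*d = 252*d^3 + 114*d^2 + 12*d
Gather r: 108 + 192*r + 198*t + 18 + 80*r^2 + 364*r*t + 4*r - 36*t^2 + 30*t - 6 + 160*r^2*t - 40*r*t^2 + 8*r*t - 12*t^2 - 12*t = r^2*(160*t + 80) + r*(-40*t^2 + 372*t + 196) - 48*t^2 + 216*t + 120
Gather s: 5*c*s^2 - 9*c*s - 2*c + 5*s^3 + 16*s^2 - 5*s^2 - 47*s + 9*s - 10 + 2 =-2*c + 5*s^3 + s^2*(5*c + 11) + s*(-9*c - 38) - 8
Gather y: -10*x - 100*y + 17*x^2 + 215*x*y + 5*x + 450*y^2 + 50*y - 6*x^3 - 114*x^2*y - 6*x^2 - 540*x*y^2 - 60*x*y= -6*x^3 + 11*x^2 - 5*x + y^2*(450 - 540*x) + y*(-114*x^2 + 155*x - 50)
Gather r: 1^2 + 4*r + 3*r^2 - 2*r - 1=3*r^2 + 2*r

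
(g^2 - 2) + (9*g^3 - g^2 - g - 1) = 9*g^3 - g - 3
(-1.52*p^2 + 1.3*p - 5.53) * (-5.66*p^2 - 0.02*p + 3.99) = 8.6032*p^4 - 7.3276*p^3 + 25.209*p^2 + 5.2976*p - 22.0647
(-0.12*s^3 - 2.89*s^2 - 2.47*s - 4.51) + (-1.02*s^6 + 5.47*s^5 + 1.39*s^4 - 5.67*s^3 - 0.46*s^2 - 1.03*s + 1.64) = -1.02*s^6 + 5.47*s^5 + 1.39*s^4 - 5.79*s^3 - 3.35*s^2 - 3.5*s - 2.87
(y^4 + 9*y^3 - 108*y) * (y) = y^5 + 9*y^4 - 108*y^2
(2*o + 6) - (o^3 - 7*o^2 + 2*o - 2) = -o^3 + 7*o^2 + 8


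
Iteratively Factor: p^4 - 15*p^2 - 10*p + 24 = (p + 3)*(p^3 - 3*p^2 - 6*p + 8) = (p - 1)*(p + 3)*(p^2 - 2*p - 8) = (p - 1)*(p + 2)*(p + 3)*(p - 4)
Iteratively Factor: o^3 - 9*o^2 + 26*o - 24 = (o - 4)*(o^2 - 5*o + 6) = (o - 4)*(o - 3)*(o - 2)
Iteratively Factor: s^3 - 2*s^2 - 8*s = (s)*(s^2 - 2*s - 8) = s*(s + 2)*(s - 4)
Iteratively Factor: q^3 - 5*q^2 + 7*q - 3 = (q - 3)*(q^2 - 2*q + 1) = (q - 3)*(q - 1)*(q - 1)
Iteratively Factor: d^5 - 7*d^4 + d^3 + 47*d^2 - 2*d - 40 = (d - 1)*(d^4 - 6*d^3 - 5*d^2 + 42*d + 40) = (d - 4)*(d - 1)*(d^3 - 2*d^2 - 13*d - 10) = (d - 4)*(d - 1)*(d + 2)*(d^2 - 4*d - 5) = (d - 4)*(d - 1)*(d + 1)*(d + 2)*(d - 5)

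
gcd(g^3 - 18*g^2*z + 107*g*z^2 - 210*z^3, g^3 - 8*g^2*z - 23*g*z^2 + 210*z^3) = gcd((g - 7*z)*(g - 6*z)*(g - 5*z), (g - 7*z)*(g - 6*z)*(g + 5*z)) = g^2 - 13*g*z + 42*z^2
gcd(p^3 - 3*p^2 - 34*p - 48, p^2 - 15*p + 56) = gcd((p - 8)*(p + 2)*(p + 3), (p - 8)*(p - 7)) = p - 8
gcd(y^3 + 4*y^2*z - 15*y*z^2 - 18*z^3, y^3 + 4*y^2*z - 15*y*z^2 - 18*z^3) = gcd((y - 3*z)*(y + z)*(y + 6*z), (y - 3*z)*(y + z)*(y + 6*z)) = y^3 + 4*y^2*z - 15*y*z^2 - 18*z^3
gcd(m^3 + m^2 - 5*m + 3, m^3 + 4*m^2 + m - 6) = m^2 + 2*m - 3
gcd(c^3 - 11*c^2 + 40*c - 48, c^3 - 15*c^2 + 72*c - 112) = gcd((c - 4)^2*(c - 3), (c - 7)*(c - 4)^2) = c^2 - 8*c + 16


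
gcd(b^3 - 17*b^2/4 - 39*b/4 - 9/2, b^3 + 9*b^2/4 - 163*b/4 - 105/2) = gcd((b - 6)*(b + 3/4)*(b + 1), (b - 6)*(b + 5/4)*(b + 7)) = b - 6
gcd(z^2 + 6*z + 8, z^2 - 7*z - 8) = 1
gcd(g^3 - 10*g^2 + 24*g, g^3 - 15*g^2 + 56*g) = g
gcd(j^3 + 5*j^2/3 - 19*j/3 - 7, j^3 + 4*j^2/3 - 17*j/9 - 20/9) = j + 1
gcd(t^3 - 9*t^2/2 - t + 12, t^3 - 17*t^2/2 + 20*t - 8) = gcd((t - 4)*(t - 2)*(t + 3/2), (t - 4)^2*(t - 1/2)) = t - 4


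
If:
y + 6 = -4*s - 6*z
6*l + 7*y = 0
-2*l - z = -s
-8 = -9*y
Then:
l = -28/27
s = -29/15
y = 8/9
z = 19/135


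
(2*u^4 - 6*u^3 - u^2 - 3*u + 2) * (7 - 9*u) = -18*u^5 + 68*u^4 - 33*u^3 + 20*u^2 - 39*u + 14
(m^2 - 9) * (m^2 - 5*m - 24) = m^4 - 5*m^3 - 33*m^2 + 45*m + 216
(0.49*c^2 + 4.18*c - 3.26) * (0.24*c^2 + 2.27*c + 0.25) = 0.1176*c^4 + 2.1155*c^3 + 8.8287*c^2 - 6.3552*c - 0.815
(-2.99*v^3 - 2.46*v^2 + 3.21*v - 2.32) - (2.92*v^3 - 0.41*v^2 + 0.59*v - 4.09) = -5.91*v^3 - 2.05*v^2 + 2.62*v + 1.77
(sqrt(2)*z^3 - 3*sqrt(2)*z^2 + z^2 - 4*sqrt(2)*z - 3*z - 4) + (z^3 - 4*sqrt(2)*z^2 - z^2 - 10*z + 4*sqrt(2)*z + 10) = z^3 + sqrt(2)*z^3 - 7*sqrt(2)*z^2 - 13*z + 6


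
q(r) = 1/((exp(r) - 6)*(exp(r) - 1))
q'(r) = -exp(r)/((exp(r) - 6)*(exp(r) - 1)^2) - exp(r)/((exp(r) - 6)^2*(exp(r) - 1)) = (7 - 2*exp(r))*exp(r)/(exp(4*r) - 14*exp(3*r) + 61*exp(2*r) - 84*exp(r) + 36)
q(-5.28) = 0.17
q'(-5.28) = 0.00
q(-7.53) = 0.17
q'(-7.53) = 0.00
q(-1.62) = 0.21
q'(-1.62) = 0.06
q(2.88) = 0.01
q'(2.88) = -0.01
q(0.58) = -0.30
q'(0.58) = 0.56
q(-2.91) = 0.18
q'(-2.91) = 0.01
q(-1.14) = 0.26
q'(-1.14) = 0.14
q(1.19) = -0.16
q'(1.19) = 0.04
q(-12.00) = 0.17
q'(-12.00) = 0.00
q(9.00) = 0.00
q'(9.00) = 0.00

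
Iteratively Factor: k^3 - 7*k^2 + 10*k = (k)*(k^2 - 7*k + 10) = k*(k - 2)*(k - 5)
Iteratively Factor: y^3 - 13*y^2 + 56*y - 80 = (y - 4)*(y^2 - 9*y + 20) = (y - 5)*(y - 4)*(y - 4)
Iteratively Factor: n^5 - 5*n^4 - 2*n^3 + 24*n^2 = (n)*(n^4 - 5*n^3 - 2*n^2 + 24*n) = n^2*(n^3 - 5*n^2 - 2*n + 24) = n^2*(n + 2)*(n^2 - 7*n + 12) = n^2*(n - 4)*(n + 2)*(n - 3)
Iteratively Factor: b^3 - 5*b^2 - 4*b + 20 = (b - 2)*(b^2 - 3*b - 10) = (b - 2)*(b + 2)*(b - 5)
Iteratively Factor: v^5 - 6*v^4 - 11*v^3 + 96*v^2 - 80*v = (v)*(v^4 - 6*v^3 - 11*v^2 + 96*v - 80) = v*(v - 1)*(v^3 - 5*v^2 - 16*v + 80) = v*(v - 4)*(v - 1)*(v^2 - v - 20) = v*(v - 5)*(v - 4)*(v - 1)*(v + 4)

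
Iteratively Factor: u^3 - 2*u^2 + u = (u - 1)*(u^2 - u) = u*(u - 1)*(u - 1)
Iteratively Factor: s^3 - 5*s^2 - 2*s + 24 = (s - 3)*(s^2 - 2*s - 8) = (s - 3)*(s + 2)*(s - 4)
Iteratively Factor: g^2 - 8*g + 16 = (g - 4)*(g - 4)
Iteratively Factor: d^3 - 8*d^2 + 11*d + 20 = (d + 1)*(d^2 - 9*d + 20) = (d - 5)*(d + 1)*(d - 4)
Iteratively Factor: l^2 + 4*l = (l + 4)*(l)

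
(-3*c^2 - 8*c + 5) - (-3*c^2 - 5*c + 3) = 2 - 3*c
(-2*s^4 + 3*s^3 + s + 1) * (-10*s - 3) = 20*s^5 - 24*s^4 - 9*s^3 - 10*s^2 - 13*s - 3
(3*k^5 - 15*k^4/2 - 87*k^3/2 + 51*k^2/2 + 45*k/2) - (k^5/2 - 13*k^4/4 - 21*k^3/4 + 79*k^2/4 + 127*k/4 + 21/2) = 5*k^5/2 - 17*k^4/4 - 153*k^3/4 + 23*k^2/4 - 37*k/4 - 21/2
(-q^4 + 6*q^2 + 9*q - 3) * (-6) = 6*q^4 - 36*q^2 - 54*q + 18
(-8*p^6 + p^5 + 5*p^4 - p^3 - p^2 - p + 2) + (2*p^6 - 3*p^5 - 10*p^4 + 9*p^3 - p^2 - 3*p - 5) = -6*p^6 - 2*p^5 - 5*p^4 + 8*p^3 - 2*p^2 - 4*p - 3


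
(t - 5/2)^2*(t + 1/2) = t^3 - 9*t^2/2 + 15*t/4 + 25/8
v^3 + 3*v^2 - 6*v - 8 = (v - 2)*(v + 1)*(v + 4)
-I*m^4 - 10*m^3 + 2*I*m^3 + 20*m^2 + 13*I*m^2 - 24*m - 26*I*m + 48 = (m - 2)*(m - 8*I)*(m - 3*I)*(-I*m + 1)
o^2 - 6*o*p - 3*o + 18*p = (o - 3)*(o - 6*p)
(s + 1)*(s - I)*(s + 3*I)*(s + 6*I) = s^4 + s^3 + 8*I*s^3 - 9*s^2 + 8*I*s^2 - 9*s + 18*I*s + 18*I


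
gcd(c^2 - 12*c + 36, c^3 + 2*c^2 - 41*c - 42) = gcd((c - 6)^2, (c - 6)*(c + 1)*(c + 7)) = c - 6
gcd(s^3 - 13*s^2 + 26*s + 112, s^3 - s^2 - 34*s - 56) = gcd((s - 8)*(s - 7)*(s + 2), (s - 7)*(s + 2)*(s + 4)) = s^2 - 5*s - 14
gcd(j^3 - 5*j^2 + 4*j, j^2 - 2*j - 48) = 1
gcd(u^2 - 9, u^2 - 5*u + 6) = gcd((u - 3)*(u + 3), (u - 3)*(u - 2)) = u - 3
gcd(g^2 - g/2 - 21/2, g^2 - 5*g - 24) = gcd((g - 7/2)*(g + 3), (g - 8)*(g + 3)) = g + 3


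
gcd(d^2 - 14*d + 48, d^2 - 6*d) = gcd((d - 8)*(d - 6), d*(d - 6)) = d - 6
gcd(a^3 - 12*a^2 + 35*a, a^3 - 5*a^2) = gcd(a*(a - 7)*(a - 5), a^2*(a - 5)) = a^2 - 5*a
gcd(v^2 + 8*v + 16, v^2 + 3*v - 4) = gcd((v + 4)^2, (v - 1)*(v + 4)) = v + 4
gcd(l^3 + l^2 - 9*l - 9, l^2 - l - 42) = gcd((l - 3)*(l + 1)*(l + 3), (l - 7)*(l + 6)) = 1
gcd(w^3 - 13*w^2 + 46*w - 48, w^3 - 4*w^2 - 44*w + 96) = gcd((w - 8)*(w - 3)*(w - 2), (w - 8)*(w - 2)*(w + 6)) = w^2 - 10*w + 16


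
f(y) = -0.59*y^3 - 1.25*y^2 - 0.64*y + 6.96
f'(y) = -1.77*y^2 - 2.5*y - 0.64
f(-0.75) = 6.99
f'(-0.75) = 0.24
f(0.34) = 6.57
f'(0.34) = -1.69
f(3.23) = -28.03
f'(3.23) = -27.18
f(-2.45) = 9.70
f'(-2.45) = -5.14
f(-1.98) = 7.91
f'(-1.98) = -2.63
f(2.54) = -12.40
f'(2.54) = -18.41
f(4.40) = -70.31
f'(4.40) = -45.91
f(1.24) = 3.12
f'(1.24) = -6.46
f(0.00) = 6.96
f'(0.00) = -0.64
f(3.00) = -22.14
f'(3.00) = -24.07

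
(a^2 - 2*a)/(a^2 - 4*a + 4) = a/(a - 2)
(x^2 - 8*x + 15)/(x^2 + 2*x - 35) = (x - 3)/(x + 7)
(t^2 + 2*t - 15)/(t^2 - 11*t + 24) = (t + 5)/(t - 8)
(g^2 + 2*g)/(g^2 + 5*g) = (g + 2)/(g + 5)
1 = 1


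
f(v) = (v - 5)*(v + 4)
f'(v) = 2*v - 1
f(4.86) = -1.24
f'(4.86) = 8.72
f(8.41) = 42.32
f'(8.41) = 15.82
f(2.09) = -17.72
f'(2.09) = 3.18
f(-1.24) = -17.22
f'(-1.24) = -3.48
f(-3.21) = -6.49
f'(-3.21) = -7.42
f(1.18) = -19.79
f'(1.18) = 1.36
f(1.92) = -18.23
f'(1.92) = 2.84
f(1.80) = -18.56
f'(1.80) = 2.60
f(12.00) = 112.00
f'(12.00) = 23.00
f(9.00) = 52.00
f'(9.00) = 17.00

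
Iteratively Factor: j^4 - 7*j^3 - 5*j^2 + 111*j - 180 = (j + 4)*(j^3 - 11*j^2 + 39*j - 45) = (j - 5)*(j + 4)*(j^2 - 6*j + 9) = (j - 5)*(j - 3)*(j + 4)*(j - 3)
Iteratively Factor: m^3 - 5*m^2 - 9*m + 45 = (m - 3)*(m^2 - 2*m - 15) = (m - 3)*(m + 3)*(m - 5)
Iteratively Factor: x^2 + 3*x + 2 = (x + 2)*(x + 1)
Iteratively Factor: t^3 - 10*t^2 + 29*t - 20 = (t - 5)*(t^2 - 5*t + 4) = (t - 5)*(t - 4)*(t - 1)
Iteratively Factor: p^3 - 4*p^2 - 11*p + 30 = (p - 2)*(p^2 - 2*p - 15) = (p - 5)*(p - 2)*(p + 3)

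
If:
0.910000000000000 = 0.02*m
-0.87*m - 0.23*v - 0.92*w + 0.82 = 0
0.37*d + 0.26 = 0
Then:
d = -0.70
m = 45.50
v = -4.0*w - 168.54347826087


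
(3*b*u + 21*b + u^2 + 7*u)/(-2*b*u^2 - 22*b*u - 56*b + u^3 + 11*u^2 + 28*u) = (3*b + u)/(-2*b*u - 8*b + u^2 + 4*u)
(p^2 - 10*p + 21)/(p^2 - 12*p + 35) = (p - 3)/(p - 5)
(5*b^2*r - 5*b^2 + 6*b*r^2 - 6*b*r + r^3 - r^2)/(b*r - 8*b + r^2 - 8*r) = (5*b*r - 5*b + r^2 - r)/(r - 8)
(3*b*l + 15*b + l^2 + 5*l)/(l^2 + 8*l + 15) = (3*b + l)/(l + 3)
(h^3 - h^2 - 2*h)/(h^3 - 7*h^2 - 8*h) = (h - 2)/(h - 8)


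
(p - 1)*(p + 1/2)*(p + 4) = p^3 + 7*p^2/2 - 5*p/2 - 2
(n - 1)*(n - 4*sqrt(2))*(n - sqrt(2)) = n^3 - 5*sqrt(2)*n^2 - n^2 + 5*sqrt(2)*n + 8*n - 8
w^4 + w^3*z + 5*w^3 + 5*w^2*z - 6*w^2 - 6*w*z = w*(w - 1)*(w + 6)*(w + z)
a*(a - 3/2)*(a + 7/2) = a^3 + 2*a^2 - 21*a/4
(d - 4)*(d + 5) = d^2 + d - 20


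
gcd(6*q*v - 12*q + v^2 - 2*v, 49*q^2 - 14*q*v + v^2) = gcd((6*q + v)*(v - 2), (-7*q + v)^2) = 1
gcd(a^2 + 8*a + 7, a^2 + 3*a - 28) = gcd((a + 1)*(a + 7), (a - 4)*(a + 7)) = a + 7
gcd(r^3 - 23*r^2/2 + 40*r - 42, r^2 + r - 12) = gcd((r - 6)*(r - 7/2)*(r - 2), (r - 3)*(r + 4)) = 1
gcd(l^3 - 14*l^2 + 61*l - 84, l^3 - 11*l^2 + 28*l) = l^2 - 11*l + 28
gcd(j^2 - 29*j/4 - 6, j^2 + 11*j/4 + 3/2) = j + 3/4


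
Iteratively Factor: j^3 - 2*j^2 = (j - 2)*(j^2) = j*(j - 2)*(j)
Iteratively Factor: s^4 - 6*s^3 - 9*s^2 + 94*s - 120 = (s - 3)*(s^3 - 3*s^2 - 18*s + 40) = (s - 3)*(s - 2)*(s^2 - s - 20) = (s - 5)*(s - 3)*(s - 2)*(s + 4)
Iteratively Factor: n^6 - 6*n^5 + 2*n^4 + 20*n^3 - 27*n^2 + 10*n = (n - 1)*(n^5 - 5*n^4 - 3*n^3 + 17*n^2 - 10*n) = (n - 1)^2*(n^4 - 4*n^3 - 7*n^2 + 10*n) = (n - 1)^2*(n + 2)*(n^3 - 6*n^2 + 5*n) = n*(n - 1)^2*(n + 2)*(n^2 - 6*n + 5) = n*(n - 1)^3*(n + 2)*(n - 5)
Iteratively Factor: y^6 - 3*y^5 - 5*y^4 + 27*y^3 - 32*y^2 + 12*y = (y + 3)*(y^5 - 6*y^4 + 13*y^3 - 12*y^2 + 4*y) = (y - 2)*(y + 3)*(y^4 - 4*y^3 + 5*y^2 - 2*y) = (y - 2)*(y - 1)*(y + 3)*(y^3 - 3*y^2 + 2*y) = (y - 2)*(y - 1)^2*(y + 3)*(y^2 - 2*y) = (y - 2)^2*(y - 1)^2*(y + 3)*(y)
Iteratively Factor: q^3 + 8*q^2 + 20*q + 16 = (q + 4)*(q^2 + 4*q + 4) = (q + 2)*(q + 4)*(q + 2)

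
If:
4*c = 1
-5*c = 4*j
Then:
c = 1/4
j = -5/16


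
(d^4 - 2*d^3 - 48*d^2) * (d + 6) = d^5 + 4*d^4 - 60*d^3 - 288*d^2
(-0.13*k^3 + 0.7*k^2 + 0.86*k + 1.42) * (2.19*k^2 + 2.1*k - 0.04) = -0.2847*k^5 + 1.26*k^4 + 3.3586*k^3 + 4.8878*k^2 + 2.9476*k - 0.0568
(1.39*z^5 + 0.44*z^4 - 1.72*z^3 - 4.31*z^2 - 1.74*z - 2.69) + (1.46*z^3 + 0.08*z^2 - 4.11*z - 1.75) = 1.39*z^5 + 0.44*z^4 - 0.26*z^3 - 4.23*z^2 - 5.85*z - 4.44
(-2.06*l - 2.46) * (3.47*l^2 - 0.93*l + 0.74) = -7.1482*l^3 - 6.6204*l^2 + 0.7634*l - 1.8204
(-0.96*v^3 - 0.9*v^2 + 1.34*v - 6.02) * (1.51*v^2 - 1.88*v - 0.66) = -1.4496*v^5 + 0.4458*v^4 + 4.349*v^3 - 11.0154*v^2 + 10.4332*v + 3.9732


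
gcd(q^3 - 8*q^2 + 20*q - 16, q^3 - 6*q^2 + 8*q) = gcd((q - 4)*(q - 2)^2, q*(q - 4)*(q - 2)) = q^2 - 6*q + 8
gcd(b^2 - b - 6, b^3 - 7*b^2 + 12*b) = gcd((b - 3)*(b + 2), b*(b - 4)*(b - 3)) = b - 3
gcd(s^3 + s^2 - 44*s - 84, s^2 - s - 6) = s + 2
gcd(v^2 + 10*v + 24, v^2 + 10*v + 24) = v^2 + 10*v + 24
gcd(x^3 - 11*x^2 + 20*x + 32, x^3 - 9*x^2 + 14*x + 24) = x^2 - 3*x - 4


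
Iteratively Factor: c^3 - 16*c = (c - 4)*(c^2 + 4*c) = c*(c - 4)*(c + 4)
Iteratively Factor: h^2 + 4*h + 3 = (h + 1)*(h + 3)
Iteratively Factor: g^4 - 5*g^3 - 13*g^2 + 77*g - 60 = (g - 5)*(g^3 - 13*g + 12) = (g - 5)*(g + 4)*(g^2 - 4*g + 3) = (g - 5)*(g - 1)*(g + 4)*(g - 3)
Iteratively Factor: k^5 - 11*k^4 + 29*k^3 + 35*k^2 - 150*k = (k - 5)*(k^4 - 6*k^3 - k^2 + 30*k) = (k - 5)*(k - 3)*(k^3 - 3*k^2 - 10*k) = (k - 5)^2*(k - 3)*(k^2 + 2*k) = (k - 5)^2*(k - 3)*(k + 2)*(k)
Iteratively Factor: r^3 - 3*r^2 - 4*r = (r - 4)*(r^2 + r) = (r - 4)*(r + 1)*(r)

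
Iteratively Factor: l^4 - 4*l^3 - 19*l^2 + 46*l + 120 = (l - 5)*(l^3 + l^2 - 14*l - 24) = (l - 5)*(l + 3)*(l^2 - 2*l - 8) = (l - 5)*(l + 2)*(l + 3)*(l - 4)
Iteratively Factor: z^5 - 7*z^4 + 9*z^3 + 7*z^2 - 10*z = (z - 5)*(z^4 - 2*z^3 - z^2 + 2*z) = (z - 5)*(z - 2)*(z^3 - z) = z*(z - 5)*(z - 2)*(z^2 - 1) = z*(z - 5)*(z - 2)*(z - 1)*(z + 1)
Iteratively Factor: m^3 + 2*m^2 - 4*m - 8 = (m - 2)*(m^2 + 4*m + 4) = (m - 2)*(m + 2)*(m + 2)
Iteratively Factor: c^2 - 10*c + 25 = (c - 5)*(c - 5)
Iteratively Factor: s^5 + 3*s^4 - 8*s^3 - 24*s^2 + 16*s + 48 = (s + 3)*(s^4 - 8*s^2 + 16) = (s - 2)*(s + 3)*(s^3 + 2*s^2 - 4*s - 8) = (s - 2)^2*(s + 3)*(s^2 + 4*s + 4) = (s - 2)^2*(s + 2)*(s + 3)*(s + 2)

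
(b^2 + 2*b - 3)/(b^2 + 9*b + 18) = (b - 1)/(b + 6)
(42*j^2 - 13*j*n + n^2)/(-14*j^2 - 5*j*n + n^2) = (-6*j + n)/(2*j + n)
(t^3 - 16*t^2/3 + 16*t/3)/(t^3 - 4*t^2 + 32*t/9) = 3*(t - 4)/(3*t - 8)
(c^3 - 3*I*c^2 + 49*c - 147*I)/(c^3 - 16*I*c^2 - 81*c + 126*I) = (c + 7*I)/(c - 6*I)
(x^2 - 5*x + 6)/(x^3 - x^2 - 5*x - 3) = (x - 2)/(x^2 + 2*x + 1)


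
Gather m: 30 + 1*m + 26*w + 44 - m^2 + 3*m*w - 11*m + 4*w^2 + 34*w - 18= -m^2 + m*(3*w - 10) + 4*w^2 + 60*w + 56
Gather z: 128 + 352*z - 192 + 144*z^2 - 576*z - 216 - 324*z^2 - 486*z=-180*z^2 - 710*z - 280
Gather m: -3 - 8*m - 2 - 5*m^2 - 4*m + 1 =-5*m^2 - 12*m - 4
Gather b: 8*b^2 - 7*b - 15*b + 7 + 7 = 8*b^2 - 22*b + 14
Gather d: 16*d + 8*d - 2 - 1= 24*d - 3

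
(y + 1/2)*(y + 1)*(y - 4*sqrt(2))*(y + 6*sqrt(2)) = y^4 + 3*y^3/2 + 2*sqrt(2)*y^3 - 95*y^2/2 + 3*sqrt(2)*y^2 - 72*y + sqrt(2)*y - 24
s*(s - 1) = s^2 - s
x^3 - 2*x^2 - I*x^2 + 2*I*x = x*(x - 2)*(x - I)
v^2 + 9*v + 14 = (v + 2)*(v + 7)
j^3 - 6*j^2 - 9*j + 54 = (j - 6)*(j - 3)*(j + 3)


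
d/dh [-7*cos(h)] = 7*sin(h)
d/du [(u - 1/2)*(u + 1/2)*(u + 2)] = 3*u^2 + 4*u - 1/4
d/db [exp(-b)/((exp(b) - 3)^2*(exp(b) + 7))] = (-(exp(b) - 3)*(exp(b) + 7) - (exp(b) - 3)*exp(b) - 2*(exp(b) + 7)*exp(b))*exp(-b)/((exp(b) - 3)^3*(exp(b) + 7)^2)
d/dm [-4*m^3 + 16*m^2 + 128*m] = -12*m^2 + 32*m + 128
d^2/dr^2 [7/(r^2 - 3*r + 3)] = 14*(-r^2 + 3*r + (2*r - 3)^2 - 3)/(r^2 - 3*r + 3)^3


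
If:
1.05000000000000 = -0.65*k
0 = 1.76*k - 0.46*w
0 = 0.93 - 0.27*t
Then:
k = -1.62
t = 3.44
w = -6.18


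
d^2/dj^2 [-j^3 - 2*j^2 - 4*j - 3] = -6*j - 4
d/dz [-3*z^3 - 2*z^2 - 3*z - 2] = -9*z^2 - 4*z - 3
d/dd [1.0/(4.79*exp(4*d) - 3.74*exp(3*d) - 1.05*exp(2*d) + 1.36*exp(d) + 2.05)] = (-19.16*exp(3*d) + 11.22*exp(2*d) + 2.1*exp(d) - 1.36)*exp(d)/(4.79*exp(4*d) - 3.74*exp(3*d) - 1.05*exp(2*d) + 1.36*exp(d) + 2.05)^2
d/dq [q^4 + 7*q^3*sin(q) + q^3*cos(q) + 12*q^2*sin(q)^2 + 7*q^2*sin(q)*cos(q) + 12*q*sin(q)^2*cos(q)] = -q^3*sin(q) + 7*q^3*cos(q) + 4*q^3 + 21*q^2*sin(q) + 12*q^2*sin(2*q) + 3*q^2*cos(q) + 7*q^2*cos(2*q) - 3*q*sin(q) + 7*q*sin(2*q) + 9*q*sin(3*q) - 12*q*cos(2*q) + 12*q + 3*cos(q) - 3*cos(3*q)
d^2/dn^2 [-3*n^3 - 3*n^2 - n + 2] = -18*n - 6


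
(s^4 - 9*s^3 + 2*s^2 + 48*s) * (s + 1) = s^5 - 8*s^4 - 7*s^3 + 50*s^2 + 48*s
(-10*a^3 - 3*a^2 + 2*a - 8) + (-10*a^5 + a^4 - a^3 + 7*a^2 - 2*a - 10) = -10*a^5 + a^4 - 11*a^3 + 4*a^2 - 18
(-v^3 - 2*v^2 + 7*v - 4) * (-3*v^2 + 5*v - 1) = 3*v^5 + v^4 - 30*v^3 + 49*v^2 - 27*v + 4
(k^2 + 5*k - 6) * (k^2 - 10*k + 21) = k^4 - 5*k^3 - 35*k^2 + 165*k - 126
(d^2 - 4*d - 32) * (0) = 0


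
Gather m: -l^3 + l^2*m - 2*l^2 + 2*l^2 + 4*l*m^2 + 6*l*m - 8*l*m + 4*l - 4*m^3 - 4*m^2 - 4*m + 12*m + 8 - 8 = -l^3 + 4*l - 4*m^3 + m^2*(4*l - 4) + m*(l^2 - 2*l + 8)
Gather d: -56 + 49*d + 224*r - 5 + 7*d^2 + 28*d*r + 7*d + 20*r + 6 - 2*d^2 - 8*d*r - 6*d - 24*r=5*d^2 + d*(20*r + 50) + 220*r - 55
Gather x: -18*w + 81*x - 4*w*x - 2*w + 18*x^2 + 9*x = -20*w + 18*x^2 + x*(90 - 4*w)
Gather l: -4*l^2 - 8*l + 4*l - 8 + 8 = -4*l^2 - 4*l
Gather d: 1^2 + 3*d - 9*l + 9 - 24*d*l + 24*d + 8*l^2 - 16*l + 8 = d*(27 - 24*l) + 8*l^2 - 25*l + 18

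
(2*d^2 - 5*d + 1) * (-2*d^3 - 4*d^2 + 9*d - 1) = -4*d^5 + 2*d^4 + 36*d^3 - 51*d^2 + 14*d - 1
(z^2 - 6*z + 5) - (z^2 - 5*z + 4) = 1 - z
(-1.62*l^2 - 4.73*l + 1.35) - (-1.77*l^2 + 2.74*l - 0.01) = 0.15*l^2 - 7.47*l + 1.36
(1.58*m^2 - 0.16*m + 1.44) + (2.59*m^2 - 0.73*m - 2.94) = 4.17*m^2 - 0.89*m - 1.5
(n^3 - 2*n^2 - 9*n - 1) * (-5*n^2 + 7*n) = -5*n^5 + 17*n^4 + 31*n^3 - 58*n^2 - 7*n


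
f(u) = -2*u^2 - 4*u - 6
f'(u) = -4*u - 4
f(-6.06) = -55.21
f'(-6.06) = 20.24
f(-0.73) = -4.15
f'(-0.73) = -1.08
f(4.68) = -68.52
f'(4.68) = -22.72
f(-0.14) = -5.48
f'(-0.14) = -3.44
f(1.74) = -19.02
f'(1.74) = -10.96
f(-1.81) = -5.31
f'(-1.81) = 3.24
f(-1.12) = -4.03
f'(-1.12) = 0.48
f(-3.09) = -12.74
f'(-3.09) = 8.36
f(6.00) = -102.00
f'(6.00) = -28.00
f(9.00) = -204.00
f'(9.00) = -40.00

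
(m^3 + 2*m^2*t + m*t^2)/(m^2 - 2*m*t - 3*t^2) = m*(-m - t)/(-m + 3*t)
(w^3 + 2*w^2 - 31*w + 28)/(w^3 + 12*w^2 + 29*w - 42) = (w - 4)/(w + 6)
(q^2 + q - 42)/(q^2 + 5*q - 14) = (q - 6)/(q - 2)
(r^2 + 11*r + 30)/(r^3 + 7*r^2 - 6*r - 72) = (r + 5)/(r^2 + r - 12)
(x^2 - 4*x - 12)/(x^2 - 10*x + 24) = (x + 2)/(x - 4)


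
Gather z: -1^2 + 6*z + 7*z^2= 7*z^2 + 6*z - 1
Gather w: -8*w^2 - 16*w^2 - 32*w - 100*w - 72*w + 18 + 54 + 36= -24*w^2 - 204*w + 108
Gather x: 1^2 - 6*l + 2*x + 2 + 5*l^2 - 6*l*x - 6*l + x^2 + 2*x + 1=5*l^2 - 12*l + x^2 + x*(4 - 6*l) + 4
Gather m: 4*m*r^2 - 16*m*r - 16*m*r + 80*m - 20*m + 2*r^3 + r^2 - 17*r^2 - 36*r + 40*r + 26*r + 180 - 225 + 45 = m*(4*r^2 - 32*r + 60) + 2*r^3 - 16*r^2 + 30*r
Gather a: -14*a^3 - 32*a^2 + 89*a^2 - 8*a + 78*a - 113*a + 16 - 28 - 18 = -14*a^3 + 57*a^2 - 43*a - 30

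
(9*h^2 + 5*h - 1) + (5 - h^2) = 8*h^2 + 5*h + 4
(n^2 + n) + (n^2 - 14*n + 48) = 2*n^2 - 13*n + 48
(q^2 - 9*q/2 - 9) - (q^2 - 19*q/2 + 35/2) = 5*q - 53/2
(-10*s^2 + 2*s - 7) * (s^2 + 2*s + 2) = -10*s^4 - 18*s^3 - 23*s^2 - 10*s - 14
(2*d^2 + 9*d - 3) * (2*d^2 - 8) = 4*d^4 + 18*d^3 - 22*d^2 - 72*d + 24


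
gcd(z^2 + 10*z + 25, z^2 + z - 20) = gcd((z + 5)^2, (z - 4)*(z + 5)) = z + 5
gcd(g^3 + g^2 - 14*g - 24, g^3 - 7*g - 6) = g + 2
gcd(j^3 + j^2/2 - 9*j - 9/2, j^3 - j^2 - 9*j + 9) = j^2 - 9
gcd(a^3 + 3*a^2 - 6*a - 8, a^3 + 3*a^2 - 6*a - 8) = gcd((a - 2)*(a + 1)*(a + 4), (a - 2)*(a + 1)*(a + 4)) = a^3 + 3*a^2 - 6*a - 8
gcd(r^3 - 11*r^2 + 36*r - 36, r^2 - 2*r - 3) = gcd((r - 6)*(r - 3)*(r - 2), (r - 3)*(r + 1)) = r - 3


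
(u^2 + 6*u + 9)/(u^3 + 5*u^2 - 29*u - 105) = (u + 3)/(u^2 + 2*u - 35)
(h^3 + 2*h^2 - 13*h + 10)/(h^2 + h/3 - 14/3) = 3*(h^2 + 4*h - 5)/(3*h + 7)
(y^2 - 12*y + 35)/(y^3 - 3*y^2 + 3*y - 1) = (y^2 - 12*y + 35)/(y^3 - 3*y^2 + 3*y - 1)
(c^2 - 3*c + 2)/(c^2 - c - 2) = (c - 1)/(c + 1)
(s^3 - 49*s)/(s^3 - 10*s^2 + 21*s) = (s + 7)/(s - 3)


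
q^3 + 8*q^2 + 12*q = q*(q + 2)*(q + 6)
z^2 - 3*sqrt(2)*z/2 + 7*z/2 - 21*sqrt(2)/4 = (z + 7/2)*(z - 3*sqrt(2)/2)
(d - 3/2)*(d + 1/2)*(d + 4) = d^3 + 3*d^2 - 19*d/4 - 3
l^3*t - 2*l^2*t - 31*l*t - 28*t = (l - 7)*(l + 4)*(l*t + t)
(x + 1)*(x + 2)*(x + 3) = x^3 + 6*x^2 + 11*x + 6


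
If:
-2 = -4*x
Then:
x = 1/2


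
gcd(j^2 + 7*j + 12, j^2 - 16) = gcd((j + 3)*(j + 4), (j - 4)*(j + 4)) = j + 4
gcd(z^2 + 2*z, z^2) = z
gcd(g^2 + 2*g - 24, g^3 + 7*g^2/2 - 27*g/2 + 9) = g + 6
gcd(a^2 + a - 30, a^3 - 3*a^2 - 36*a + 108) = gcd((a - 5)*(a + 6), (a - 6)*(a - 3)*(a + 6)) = a + 6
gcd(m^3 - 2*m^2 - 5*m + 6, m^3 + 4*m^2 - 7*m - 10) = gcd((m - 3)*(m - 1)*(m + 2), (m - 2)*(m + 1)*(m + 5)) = 1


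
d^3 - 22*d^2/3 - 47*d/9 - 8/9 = (d - 8)*(d + 1/3)^2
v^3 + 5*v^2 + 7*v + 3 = (v + 1)^2*(v + 3)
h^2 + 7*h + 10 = (h + 2)*(h + 5)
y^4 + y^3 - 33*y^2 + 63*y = y*(y - 3)^2*(y + 7)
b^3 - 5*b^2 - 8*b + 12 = (b - 6)*(b - 1)*(b + 2)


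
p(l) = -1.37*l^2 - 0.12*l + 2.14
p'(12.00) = -33.00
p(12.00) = -196.58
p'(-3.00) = 8.10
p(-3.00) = -9.83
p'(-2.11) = 5.66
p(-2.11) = -3.71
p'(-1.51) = 4.02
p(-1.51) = -0.80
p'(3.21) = -8.92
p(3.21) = -12.36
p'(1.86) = -5.22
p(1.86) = -2.82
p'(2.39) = -6.67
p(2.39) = -5.97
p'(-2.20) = 5.91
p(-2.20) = -4.23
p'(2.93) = -8.15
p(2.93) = -9.97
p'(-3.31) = 8.95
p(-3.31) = -12.47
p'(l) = -2.74*l - 0.12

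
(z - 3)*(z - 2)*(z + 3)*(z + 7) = z^4 + 5*z^3 - 23*z^2 - 45*z + 126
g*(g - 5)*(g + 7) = g^3 + 2*g^2 - 35*g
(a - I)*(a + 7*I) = a^2 + 6*I*a + 7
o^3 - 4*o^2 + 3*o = o*(o - 3)*(o - 1)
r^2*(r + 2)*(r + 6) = r^4 + 8*r^3 + 12*r^2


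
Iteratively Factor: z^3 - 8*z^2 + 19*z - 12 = (z - 4)*(z^2 - 4*z + 3) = (z - 4)*(z - 3)*(z - 1)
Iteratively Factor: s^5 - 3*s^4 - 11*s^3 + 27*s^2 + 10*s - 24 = (s + 1)*(s^4 - 4*s^3 - 7*s^2 + 34*s - 24) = (s - 1)*(s + 1)*(s^3 - 3*s^2 - 10*s + 24) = (s - 4)*(s - 1)*(s + 1)*(s^2 + s - 6) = (s - 4)*(s - 2)*(s - 1)*(s + 1)*(s + 3)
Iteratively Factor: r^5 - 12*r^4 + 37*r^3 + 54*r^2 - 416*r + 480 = (r + 3)*(r^4 - 15*r^3 + 82*r^2 - 192*r + 160) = (r - 4)*(r + 3)*(r^3 - 11*r^2 + 38*r - 40) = (r - 5)*(r - 4)*(r + 3)*(r^2 - 6*r + 8) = (r - 5)*(r - 4)^2*(r + 3)*(r - 2)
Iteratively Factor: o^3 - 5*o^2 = (o - 5)*(o^2) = o*(o - 5)*(o)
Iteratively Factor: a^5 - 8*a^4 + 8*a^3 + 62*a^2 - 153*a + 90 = (a - 2)*(a^4 - 6*a^3 - 4*a^2 + 54*a - 45) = (a - 3)*(a - 2)*(a^3 - 3*a^2 - 13*a + 15) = (a - 3)*(a - 2)*(a - 1)*(a^2 - 2*a - 15) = (a - 3)*(a - 2)*(a - 1)*(a + 3)*(a - 5)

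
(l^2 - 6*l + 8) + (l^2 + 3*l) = 2*l^2 - 3*l + 8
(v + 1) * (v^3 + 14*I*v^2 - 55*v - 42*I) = v^4 + v^3 + 14*I*v^3 - 55*v^2 + 14*I*v^2 - 55*v - 42*I*v - 42*I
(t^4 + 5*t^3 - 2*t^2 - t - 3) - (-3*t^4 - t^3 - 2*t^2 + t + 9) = 4*t^4 + 6*t^3 - 2*t - 12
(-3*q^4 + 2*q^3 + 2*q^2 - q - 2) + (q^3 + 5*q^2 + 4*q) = -3*q^4 + 3*q^3 + 7*q^2 + 3*q - 2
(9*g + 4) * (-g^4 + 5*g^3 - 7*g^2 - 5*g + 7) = -9*g^5 + 41*g^4 - 43*g^3 - 73*g^2 + 43*g + 28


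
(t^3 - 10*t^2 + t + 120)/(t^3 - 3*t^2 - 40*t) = (t^2 - 2*t - 15)/(t*(t + 5))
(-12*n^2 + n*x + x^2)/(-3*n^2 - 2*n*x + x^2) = (4*n + x)/(n + x)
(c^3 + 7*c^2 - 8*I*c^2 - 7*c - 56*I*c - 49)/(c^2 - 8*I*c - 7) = c + 7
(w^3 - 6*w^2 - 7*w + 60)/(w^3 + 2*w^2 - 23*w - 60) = (w - 4)/(w + 4)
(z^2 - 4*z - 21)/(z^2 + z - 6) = (z - 7)/(z - 2)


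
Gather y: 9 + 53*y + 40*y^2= 40*y^2 + 53*y + 9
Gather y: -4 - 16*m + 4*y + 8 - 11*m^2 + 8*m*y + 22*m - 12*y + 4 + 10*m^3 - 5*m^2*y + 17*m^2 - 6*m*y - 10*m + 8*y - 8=10*m^3 + 6*m^2 - 4*m + y*(-5*m^2 + 2*m)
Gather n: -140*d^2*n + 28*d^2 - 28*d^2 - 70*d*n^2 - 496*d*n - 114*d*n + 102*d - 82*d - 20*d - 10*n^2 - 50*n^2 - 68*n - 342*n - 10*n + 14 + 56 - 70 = n^2*(-70*d - 60) + n*(-140*d^2 - 610*d - 420)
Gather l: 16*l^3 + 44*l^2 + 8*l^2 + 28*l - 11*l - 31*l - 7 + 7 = 16*l^3 + 52*l^2 - 14*l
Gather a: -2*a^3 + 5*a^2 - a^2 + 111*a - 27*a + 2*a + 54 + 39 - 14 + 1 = -2*a^3 + 4*a^2 + 86*a + 80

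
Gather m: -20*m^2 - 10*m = -20*m^2 - 10*m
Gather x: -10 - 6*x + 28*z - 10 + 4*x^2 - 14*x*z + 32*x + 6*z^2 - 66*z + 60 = 4*x^2 + x*(26 - 14*z) + 6*z^2 - 38*z + 40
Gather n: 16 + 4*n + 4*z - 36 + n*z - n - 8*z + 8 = n*(z + 3) - 4*z - 12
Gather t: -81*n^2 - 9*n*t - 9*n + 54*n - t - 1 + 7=-81*n^2 + 45*n + t*(-9*n - 1) + 6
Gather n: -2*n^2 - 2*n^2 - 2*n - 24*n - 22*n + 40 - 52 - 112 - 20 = -4*n^2 - 48*n - 144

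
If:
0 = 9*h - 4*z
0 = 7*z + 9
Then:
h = -4/7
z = -9/7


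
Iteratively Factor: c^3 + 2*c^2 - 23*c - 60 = (c + 4)*(c^2 - 2*c - 15) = (c + 3)*(c + 4)*(c - 5)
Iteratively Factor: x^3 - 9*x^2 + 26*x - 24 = (x - 3)*(x^2 - 6*x + 8) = (x - 3)*(x - 2)*(x - 4)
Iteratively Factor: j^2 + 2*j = (j)*(j + 2)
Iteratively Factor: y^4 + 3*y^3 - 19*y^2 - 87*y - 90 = (y - 5)*(y^3 + 8*y^2 + 21*y + 18) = (y - 5)*(y + 3)*(y^2 + 5*y + 6) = (y - 5)*(y + 2)*(y + 3)*(y + 3)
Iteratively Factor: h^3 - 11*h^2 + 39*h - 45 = (h - 3)*(h^2 - 8*h + 15) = (h - 3)^2*(h - 5)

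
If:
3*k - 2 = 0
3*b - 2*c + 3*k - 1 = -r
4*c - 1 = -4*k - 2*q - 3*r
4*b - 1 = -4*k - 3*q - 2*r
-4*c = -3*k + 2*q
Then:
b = 26/45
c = 34/45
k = 2/3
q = -23/45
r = -11/9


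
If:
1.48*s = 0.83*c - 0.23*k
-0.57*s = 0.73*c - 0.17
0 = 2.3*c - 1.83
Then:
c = 0.80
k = 7.51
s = -0.72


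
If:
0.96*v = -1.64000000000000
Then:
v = -1.71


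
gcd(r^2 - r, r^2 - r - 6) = 1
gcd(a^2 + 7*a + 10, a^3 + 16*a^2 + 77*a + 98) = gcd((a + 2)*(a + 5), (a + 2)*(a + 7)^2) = a + 2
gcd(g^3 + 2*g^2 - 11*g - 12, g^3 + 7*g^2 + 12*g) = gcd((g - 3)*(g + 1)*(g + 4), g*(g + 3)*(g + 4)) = g + 4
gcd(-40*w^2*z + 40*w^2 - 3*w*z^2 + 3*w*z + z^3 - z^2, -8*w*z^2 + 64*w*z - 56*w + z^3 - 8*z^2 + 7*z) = -8*w*z + 8*w + z^2 - z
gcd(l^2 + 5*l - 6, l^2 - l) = l - 1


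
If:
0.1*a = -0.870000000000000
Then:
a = -8.70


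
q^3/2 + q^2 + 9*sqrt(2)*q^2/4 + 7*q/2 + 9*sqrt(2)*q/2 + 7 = (q/2 + 1)*(q + sqrt(2))*(q + 7*sqrt(2)/2)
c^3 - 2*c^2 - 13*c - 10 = (c - 5)*(c + 1)*(c + 2)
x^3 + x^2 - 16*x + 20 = (x - 2)^2*(x + 5)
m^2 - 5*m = m*(m - 5)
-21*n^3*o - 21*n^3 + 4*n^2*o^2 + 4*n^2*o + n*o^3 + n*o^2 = (-3*n + o)*(7*n + o)*(n*o + n)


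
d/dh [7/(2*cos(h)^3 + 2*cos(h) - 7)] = 14*(7*sin(h) + 3*sin(3*h))/(-7*cos(h) - cos(3*h) + 14)^2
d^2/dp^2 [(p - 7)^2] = 2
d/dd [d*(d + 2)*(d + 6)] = 3*d^2 + 16*d + 12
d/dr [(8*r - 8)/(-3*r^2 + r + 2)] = 24/(9*r^2 + 12*r + 4)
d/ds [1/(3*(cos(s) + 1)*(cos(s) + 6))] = (2*cos(s) + 7)*sin(s)/(3*(cos(s) + 1)^2*(cos(s) + 6)^2)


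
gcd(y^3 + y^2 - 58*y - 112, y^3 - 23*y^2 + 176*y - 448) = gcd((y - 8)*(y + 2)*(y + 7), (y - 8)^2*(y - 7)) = y - 8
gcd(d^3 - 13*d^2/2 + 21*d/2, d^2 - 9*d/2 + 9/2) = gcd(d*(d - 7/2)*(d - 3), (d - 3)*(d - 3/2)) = d - 3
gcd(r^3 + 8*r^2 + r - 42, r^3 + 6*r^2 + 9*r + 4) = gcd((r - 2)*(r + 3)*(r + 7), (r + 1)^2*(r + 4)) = 1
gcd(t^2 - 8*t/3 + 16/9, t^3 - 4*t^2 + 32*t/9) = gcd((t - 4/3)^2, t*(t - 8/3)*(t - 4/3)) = t - 4/3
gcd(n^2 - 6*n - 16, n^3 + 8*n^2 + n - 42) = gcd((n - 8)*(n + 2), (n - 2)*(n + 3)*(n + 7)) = 1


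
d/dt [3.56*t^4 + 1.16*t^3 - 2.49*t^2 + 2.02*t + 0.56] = 14.24*t^3 + 3.48*t^2 - 4.98*t + 2.02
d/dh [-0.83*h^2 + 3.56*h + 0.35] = 3.56 - 1.66*h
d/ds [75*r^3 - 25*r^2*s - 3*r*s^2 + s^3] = -25*r^2 - 6*r*s + 3*s^2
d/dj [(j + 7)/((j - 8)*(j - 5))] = (-j^2 - 14*j + 131)/(j^4 - 26*j^3 + 249*j^2 - 1040*j + 1600)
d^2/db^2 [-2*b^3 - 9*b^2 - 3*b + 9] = -12*b - 18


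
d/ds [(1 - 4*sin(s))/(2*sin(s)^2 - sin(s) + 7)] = (8*sin(s)^2 - 4*sin(s) - 27)*cos(s)/(-sin(s) - cos(2*s) + 8)^2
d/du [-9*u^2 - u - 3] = -18*u - 1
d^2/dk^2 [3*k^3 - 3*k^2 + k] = 18*k - 6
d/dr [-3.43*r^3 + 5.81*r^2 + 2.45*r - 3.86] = -10.29*r^2 + 11.62*r + 2.45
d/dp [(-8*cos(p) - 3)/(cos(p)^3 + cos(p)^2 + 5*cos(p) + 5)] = (-16*cos(p)^3 - 17*cos(p)^2 - 6*cos(p) + 25)*sin(p)/((sin(p)^2 - 6)^2*(cos(p) + 1)^2)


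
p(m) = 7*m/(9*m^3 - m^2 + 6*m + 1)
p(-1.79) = 0.19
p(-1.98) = 0.16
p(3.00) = 0.08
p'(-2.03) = 0.13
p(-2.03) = 0.16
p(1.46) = 0.29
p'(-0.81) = 0.91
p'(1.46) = -0.29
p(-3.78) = 0.05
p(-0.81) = 0.61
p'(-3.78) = 0.03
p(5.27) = 0.03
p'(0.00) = 7.00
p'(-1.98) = 0.14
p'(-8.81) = 0.00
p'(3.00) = -0.05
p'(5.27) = -0.01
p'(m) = 7*m*(-27*m^2 + 2*m - 6)/(9*m^3 - m^2 + 6*m + 1)^2 + 7/(9*m^3 - m^2 + 6*m + 1) = 7*(-18*m^3 + m^2 + 1)/(81*m^6 - 18*m^5 + 109*m^4 + 6*m^3 + 34*m^2 + 12*m + 1)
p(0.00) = 0.00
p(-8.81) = 0.01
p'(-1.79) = 0.18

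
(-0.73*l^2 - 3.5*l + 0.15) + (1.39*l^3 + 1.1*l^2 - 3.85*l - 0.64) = 1.39*l^3 + 0.37*l^2 - 7.35*l - 0.49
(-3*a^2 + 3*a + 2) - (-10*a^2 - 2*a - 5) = 7*a^2 + 5*a + 7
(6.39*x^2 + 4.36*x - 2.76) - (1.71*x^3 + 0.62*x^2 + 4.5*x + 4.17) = -1.71*x^3 + 5.77*x^2 - 0.14*x - 6.93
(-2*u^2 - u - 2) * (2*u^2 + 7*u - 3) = -4*u^4 - 16*u^3 - 5*u^2 - 11*u + 6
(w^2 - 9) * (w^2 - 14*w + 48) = w^4 - 14*w^3 + 39*w^2 + 126*w - 432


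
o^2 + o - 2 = (o - 1)*(o + 2)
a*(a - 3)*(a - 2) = a^3 - 5*a^2 + 6*a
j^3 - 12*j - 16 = (j - 4)*(j + 2)^2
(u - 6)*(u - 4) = u^2 - 10*u + 24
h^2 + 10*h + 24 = (h + 4)*(h + 6)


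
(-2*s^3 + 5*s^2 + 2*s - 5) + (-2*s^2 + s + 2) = -2*s^3 + 3*s^2 + 3*s - 3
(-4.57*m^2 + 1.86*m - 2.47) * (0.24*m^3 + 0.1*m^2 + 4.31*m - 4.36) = -1.0968*m^5 - 0.0106000000000001*m^4 - 20.1035*m^3 + 27.6948*m^2 - 18.7553*m + 10.7692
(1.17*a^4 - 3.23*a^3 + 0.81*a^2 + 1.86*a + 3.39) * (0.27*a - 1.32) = 0.3159*a^5 - 2.4165*a^4 + 4.4823*a^3 - 0.567*a^2 - 1.5399*a - 4.4748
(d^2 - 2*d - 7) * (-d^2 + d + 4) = -d^4 + 3*d^3 + 9*d^2 - 15*d - 28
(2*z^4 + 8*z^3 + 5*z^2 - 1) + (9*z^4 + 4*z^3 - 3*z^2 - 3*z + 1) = 11*z^4 + 12*z^3 + 2*z^2 - 3*z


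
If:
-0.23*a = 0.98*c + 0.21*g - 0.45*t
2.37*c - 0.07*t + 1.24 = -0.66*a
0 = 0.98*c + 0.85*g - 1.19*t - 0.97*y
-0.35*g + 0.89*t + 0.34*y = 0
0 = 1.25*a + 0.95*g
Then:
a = -1.95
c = 0.03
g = 2.57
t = 0.26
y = 1.96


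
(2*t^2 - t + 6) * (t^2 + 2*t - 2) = 2*t^4 + 3*t^3 + 14*t - 12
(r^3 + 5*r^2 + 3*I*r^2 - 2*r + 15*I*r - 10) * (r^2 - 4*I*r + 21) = r^5 + 5*r^4 - I*r^4 + 31*r^3 - 5*I*r^3 + 155*r^2 + 71*I*r^2 - 42*r + 355*I*r - 210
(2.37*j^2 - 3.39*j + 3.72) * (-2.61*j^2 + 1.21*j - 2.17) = -6.1857*j^4 + 11.7156*j^3 - 18.954*j^2 + 11.8575*j - 8.0724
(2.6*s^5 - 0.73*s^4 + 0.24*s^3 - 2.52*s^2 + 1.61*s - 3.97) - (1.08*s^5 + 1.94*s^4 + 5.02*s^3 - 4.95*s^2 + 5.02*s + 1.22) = 1.52*s^5 - 2.67*s^4 - 4.78*s^3 + 2.43*s^2 - 3.41*s - 5.19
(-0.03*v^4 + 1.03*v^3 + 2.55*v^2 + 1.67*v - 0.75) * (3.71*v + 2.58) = -0.1113*v^5 + 3.7439*v^4 + 12.1179*v^3 + 12.7747*v^2 + 1.5261*v - 1.935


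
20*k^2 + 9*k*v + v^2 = (4*k + v)*(5*k + v)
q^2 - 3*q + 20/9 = (q - 5/3)*(q - 4/3)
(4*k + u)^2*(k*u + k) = 16*k^3*u + 16*k^3 + 8*k^2*u^2 + 8*k^2*u + k*u^3 + k*u^2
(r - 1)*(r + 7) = r^2 + 6*r - 7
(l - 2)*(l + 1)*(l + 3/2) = l^3 + l^2/2 - 7*l/2 - 3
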